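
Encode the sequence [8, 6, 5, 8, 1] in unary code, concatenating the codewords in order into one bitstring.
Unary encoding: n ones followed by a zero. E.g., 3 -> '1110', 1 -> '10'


Encode each number as n ones followed by a terminating 0:
  8 -> 111111110 (9 bits)
  6 -> 1111110 (7 bits)
  5 -> 111110 (6 bits)
  8 -> 111111110 (9 bits)
  1 -> 10 (2 bits)
Total length = 9 + 7 + 6 + 9 + 2 = 33 bits.

Unary([8, 6, 5, 8, 1]) = 111111110111111011111011111111010 (33 bits)


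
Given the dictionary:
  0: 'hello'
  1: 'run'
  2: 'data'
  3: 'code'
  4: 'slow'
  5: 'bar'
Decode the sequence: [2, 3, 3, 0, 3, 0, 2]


Look up each index in the dictionary:
  2 -> 'data'
  3 -> 'code'
  3 -> 'code'
  0 -> 'hello'
  3 -> 'code'
  0 -> 'hello'
  2 -> 'data'

Decoded: "data code code hello code hello data"


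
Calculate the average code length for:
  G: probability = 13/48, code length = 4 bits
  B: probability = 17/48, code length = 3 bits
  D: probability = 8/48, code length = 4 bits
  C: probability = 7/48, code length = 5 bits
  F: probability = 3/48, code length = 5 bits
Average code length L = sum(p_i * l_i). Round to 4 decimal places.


Weighted contributions p_i * l_i:
  G: (13/48) * 4 = 52/48
  B: (17/48) * 3 = 51/48
  D: (8/48) * 4 = 32/48
  C: (7/48) * 5 = 35/48
  F: (3/48) * 5 = 15/48
Sum = (52 + 51 + 32 + 35 + 15)/48 = 185/48

L = 185/48 = 3.8542 bits/symbol


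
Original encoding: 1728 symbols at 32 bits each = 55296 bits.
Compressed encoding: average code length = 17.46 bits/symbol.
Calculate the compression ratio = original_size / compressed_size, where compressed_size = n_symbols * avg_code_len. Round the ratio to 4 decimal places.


original_size = n_symbols * orig_bits = 1728 * 32 = 55296 bits
compressed_size = n_symbols * avg_code_len = 1728 * 17.46 = 30170.88 bits
ratio = original_size / compressed_size = 55296 / 30170.88 = 1.8328

Compression ratio = 1.8328


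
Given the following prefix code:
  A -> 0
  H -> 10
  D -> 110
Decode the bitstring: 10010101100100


Decoding step by step:
Bits 10 -> H
Bits 0 -> A
Bits 10 -> H
Bits 10 -> H
Bits 110 -> D
Bits 0 -> A
Bits 10 -> H
Bits 0 -> A


Decoded message: HAHHDAHA


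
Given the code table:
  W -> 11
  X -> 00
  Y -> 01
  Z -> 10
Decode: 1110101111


Decoding:
11 -> W
10 -> Z
10 -> Z
11 -> W
11 -> W


Result: WZZWW


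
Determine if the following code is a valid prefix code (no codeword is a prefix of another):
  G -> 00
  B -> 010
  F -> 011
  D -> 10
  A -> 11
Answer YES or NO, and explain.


Checking each pair (does one codeword prefix another?):
  G='00' vs B='010': no prefix
  G='00' vs F='011': no prefix
  G='00' vs D='10': no prefix
  G='00' vs A='11': no prefix
  B='010' vs G='00': no prefix
  B='010' vs F='011': no prefix
  B='010' vs D='10': no prefix
  B='010' vs A='11': no prefix
  F='011' vs G='00': no prefix
  F='011' vs B='010': no prefix
  F='011' vs D='10': no prefix
  F='011' vs A='11': no prefix
  D='10' vs G='00': no prefix
  D='10' vs B='010': no prefix
  D='10' vs F='011': no prefix
  D='10' vs A='11': no prefix
  A='11' vs G='00': no prefix
  A='11' vs B='010': no prefix
  A='11' vs F='011': no prefix
  A='11' vs D='10': no prefix
No violation found over all pairs.

YES -- this is a valid prefix code. No codeword is a prefix of any other codeword.


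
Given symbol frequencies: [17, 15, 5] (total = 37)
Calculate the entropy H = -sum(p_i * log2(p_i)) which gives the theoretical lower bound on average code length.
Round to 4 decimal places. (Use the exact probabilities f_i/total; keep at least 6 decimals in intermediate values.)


Per-symbol terms -p_i * log2(p_i) with p_i = f_i/37:
  p = 17/37 = 0.459459: log2(p) = -1.121991, -p*log2(p) = 0.515509
  p = 15/37 = 0.405405: log2(p) = -1.302563, -p*log2(p) = 0.528066
  p = 5/37 = 0.135135: log2(p) = -2.887525, -p*log2(p) = 0.390206
H = 0.515509 + 0.528066 + 0.390206 = 1.433781

H = 1.4338 bits/symbol


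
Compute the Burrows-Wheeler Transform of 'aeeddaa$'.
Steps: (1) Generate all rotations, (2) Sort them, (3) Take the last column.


Rotations (sorted):
  0: $aeeddaa -> last char: a
  1: a$aeedda -> last char: a
  2: aa$aeedd -> last char: d
  3: aeeddaa$ -> last char: $
  4: daa$aeed -> last char: d
  5: ddaa$aee -> last char: e
  6: eddaa$ae -> last char: e
  7: eeddaa$a -> last char: a


BWT = aad$deea


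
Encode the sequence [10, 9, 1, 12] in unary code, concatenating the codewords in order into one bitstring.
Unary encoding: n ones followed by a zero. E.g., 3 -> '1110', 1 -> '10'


Encode each number as n ones followed by a terminating 0:
  10 -> 11111111110 (11 bits)
  9 -> 1111111110 (10 bits)
  1 -> 10 (2 bits)
  12 -> 1111111111110 (13 bits)
Total length = 11 + 10 + 2 + 13 = 36 bits.

Unary([10, 9, 1, 12]) = 111111111101111111110101111111111110 (36 bits)


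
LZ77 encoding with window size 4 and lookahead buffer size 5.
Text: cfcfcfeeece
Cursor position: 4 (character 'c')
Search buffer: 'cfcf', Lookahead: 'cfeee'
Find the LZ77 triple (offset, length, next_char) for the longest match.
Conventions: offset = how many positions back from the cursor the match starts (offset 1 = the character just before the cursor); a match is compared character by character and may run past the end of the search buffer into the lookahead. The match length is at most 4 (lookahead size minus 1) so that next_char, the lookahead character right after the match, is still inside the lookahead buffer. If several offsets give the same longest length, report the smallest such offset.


Try each offset into the search buffer:
  offset=1 (pos 3, char 'f'): match length 0
  offset=2 (pos 2, char 'c'): match length 2
  offset=3 (pos 1, char 'f'): match length 0
  offset=4 (pos 0, char 'c'): match length 2
Longest match has length 2, found at offsets 2, 4; take the smallest, offset 2.
next_char = character at position 4 + 2 = 6 -> 'e'

Best match: offset=2, length=2 (matching 'cf' starting at position 2)
LZ77 triple: (2, 2, 'e')


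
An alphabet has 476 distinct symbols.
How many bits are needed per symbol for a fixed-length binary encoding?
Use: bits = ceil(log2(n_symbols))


log2(476) = 8.8948
Bracket: 2^8 = 256 < 476 <= 2^9 = 512
So ceil(log2(476)) = 9

bits = ceil(log2(476)) = ceil(8.8948) = 9 bits


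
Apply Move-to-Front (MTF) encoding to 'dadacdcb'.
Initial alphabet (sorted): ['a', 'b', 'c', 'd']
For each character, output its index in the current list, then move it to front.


MTF encoding:
'd': index 3 in ['a', 'b', 'c', 'd'] -> ['d', 'a', 'b', 'c']
'a': index 1 in ['d', 'a', 'b', 'c'] -> ['a', 'd', 'b', 'c']
'd': index 1 in ['a', 'd', 'b', 'c'] -> ['d', 'a', 'b', 'c']
'a': index 1 in ['d', 'a', 'b', 'c'] -> ['a', 'd', 'b', 'c']
'c': index 3 in ['a', 'd', 'b', 'c'] -> ['c', 'a', 'd', 'b']
'd': index 2 in ['c', 'a', 'd', 'b'] -> ['d', 'c', 'a', 'b']
'c': index 1 in ['d', 'c', 'a', 'b'] -> ['c', 'd', 'a', 'b']
'b': index 3 in ['c', 'd', 'a', 'b'] -> ['b', 'c', 'd', 'a']


Output: [3, 1, 1, 1, 3, 2, 1, 3]


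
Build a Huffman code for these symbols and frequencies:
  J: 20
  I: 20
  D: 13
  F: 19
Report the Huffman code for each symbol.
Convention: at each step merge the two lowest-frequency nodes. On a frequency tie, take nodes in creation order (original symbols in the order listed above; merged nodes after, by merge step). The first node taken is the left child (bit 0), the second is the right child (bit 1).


Huffman tree construction:
Step 1: Merge D(13) + F(19) = 32
Step 2: Merge J(20) + I(20) = 40
Step 3: Merge (D+F)(32) + (J+I)(40) = 72
Read each symbol's code off the tree from the root (left child = 0, right child = 1).

Codes:
  J: 10 (length 2)
  I: 11 (length 2)
  D: 00 (length 2)
  F: 01 (length 2)
Average code length: 144/72 = 2.0000 bits/symbol


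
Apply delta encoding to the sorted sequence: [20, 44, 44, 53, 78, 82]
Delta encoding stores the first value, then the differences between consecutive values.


First value: 20
Deltas:
  44 - 20 = 24
  44 - 44 = 0
  53 - 44 = 9
  78 - 53 = 25
  82 - 78 = 4


Delta encoded: [20, 24, 0, 9, 25, 4]


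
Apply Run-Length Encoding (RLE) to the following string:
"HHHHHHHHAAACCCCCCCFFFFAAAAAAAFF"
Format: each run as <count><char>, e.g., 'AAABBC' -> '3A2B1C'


Scanning runs left to right:
  i=0: run of 'H' x 8 -> '8H'
  i=8: run of 'A' x 3 -> '3A'
  i=11: run of 'C' x 7 -> '7C'
  i=18: run of 'F' x 4 -> '4F'
  i=22: run of 'A' x 7 -> '7A'
  i=29: run of 'F' x 2 -> '2F'

RLE = 8H3A7C4F7A2F


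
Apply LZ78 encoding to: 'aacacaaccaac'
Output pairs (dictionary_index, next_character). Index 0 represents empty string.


LZ78 encoding steps:
Dictionary: {0: ''}
Step 1: w='' (idx 0), next='a' -> output (0, 'a'), add 'a' as idx 1
Step 2: w='a' (idx 1), next='c' -> output (1, 'c'), add 'ac' as idx 2
Step 3: w='ac' (idx 2), next='a' -> output (2, 'a'), add 'aca' as idx 3
Step 4: w='ac' (idx 2), next='c' -> output (2, 'c'), add 'acc' as idx 4
Step 5: w='a' (idx 1), next='a' -> output (1, 'a'), add 'aa' as idx 5
Step 6: w='' (idx 0), next='c' -> output (0, 'c'), add 'c' as idx 6


Encoded: [(0, 'a'), (1, 'c'), (2, 'a'), (2, 'c'), (1, 'a'), (0, 'c')]


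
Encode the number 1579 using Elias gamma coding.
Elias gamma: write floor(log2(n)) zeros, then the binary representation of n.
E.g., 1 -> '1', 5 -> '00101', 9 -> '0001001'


num_bits = floor(log2(1579)) + 1 = 11
leading_zeros = num_bits - 1 = 10
binary(1579) = 11000101011

Elias gamma(1579) = '0000000000' + '11000101011' = 000000000011000101011 (21 bits)


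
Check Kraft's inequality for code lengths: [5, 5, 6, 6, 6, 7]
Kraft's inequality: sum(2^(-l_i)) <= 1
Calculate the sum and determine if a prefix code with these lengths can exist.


Sum = 2^(-5) + 2^(-5) + 2^(-6) + 2^(-6) + 2^(-6) + 2^(-7)
    = 0.03125 + 0.03125 + 0.015625 + 0.015625 + 0.015625 + 0.0078125
    = 15/128 = 0.1171875
Since 0.1171875 <= 1, Kraft's inequality IS satisfied.
A prefix code with these lengths CAN exist.

Kraft sum = 0.1171875. Satisfied.


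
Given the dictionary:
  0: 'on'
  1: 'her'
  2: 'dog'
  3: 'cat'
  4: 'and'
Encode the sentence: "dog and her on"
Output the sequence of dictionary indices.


Look up each word in the dictionary:
  'dog' -> 2
  'and' -> 4
  'her' -> 1
  'on' -> 0

Encoded: [2, 4, 1, 0]


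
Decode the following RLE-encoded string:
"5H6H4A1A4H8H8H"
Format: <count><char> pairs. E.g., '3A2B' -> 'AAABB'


Expanding each <count><char> pair:
  5H -> 'HHHHH'
  6H -> 'HHHHHH'
  4A -> 'AAAA'
  1A -> 'A'
  4H -> 'HHHH'
  8H -> 'HHHHHHHH'
  8H -> 'HHHHHHHH'

Decoded = HHHHHHHHHHHAAAAAHHHHHHHHHHHHHHHHHHHH


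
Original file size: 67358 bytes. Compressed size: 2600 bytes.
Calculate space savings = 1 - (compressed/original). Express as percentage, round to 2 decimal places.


ratio = compressed/original = 2600/67358 = 0.0386
savings = 1 - ratio = 1 - 0.0386 = 0.9614
as a percentage: 0.9614 * 100 = 96.14%

Space savings = 1 - 2600/67358 = 96.14%


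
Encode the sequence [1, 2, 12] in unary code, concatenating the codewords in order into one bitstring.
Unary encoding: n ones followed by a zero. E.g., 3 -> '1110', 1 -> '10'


Encode each number as n ones followed by a terminating 0:
  1 -> 10 (2 bits)
  2 -> 110 (3 bits)
  12 -> 1111111111110 (13 bits)
Total length = 2 + 3 + 13 = 18 bits.

Unary([1, 2, 12]) = 101101111111111110 (18 bits)


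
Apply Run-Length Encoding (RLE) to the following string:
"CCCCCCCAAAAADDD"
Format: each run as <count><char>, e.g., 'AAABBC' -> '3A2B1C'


Scanning runs left to right:
  i=0: run of 'C' x 7 -> '7C'
  i=7: run of 'A' x 5 -> '5A'
  i=12: run of 'D' x 3 -> '3D'

RLE = 7C5A3D


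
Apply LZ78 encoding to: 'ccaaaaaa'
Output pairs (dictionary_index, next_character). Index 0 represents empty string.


LZ78 encoding steps:
Dictionary: {0: ''}
Step 1: w='' (idx 0), next='c' -> output (0, 'c'), add 'c' as idx 1
Step 2: w='c' (idx 1), next='a' -> output (1, 'a'), add 'ca' as idx 2
Step 3: w='' (idx 0), next='a' -> output (0, 'a'), add 'a' as idx 3
Step 4: w='a' (idx 3), next='a' -> output (3, 'a'), add 'aa' as idx 4
Step 5: w='aa' (idx 4), end of input -> output (4, '')


Encoded: [(0, 'c'), (1, 'a'), (0, 'a'), (3, 'a'), (4, '')]


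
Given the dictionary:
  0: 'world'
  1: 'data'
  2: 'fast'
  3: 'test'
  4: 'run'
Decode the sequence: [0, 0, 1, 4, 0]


Look up each index in the dictionary:
  0 -> 'world'
  0 -> 'world'
  1 -> 'data'
  4 -> 'run'
  0 -> 'world'

Decoded: "world world data run world"


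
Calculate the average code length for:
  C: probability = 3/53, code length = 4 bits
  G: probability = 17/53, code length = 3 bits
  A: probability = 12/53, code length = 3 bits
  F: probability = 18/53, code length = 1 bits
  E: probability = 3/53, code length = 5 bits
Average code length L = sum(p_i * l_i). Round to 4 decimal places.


Weighted contributions p_i * l_i:
  C: (3/53) * 4 = 12/53
  G: (17/53) * 3 = 51/53
  A: (12/53) * 3 = 36/53
  F: (18/53) * 1 = 18/53
  E: (3/53) * 5 = 15/53
Sum = (12 + 51 + 36 + 18 + 15)/53 = 132/53

L = 132/53 = 2.4906 bits/symbol


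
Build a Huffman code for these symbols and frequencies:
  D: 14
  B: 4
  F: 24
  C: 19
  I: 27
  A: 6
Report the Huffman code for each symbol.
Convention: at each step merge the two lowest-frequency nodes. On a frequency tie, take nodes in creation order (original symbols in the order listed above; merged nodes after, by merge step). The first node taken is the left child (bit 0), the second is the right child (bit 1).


Huffman tree construction:
Step 1: Merge B(4) + A(6) = 10
Step 2: Merge (B+A)(10) + D(14) = 24
Step 3: Merge C(19) + F(24) = 43
Step 4: Merge ((B+A)+D)(24) + I(27) = 51
Step 5: Merge (C+F)(43) + (((B+A)+D)+I)(51) = 94
Read each symbol's code off the tree from the root (left child = 0, right child = 1).

Codes:
  D: 101 (length 3)
  B: 1000 (length 4)
  F: 01 (length 2)
  C: 00 (length 2)
  I: 11 (length 2)
  A: 1001 (length 4)
Average code length: 222/94 = 2.3617 bits/symbol


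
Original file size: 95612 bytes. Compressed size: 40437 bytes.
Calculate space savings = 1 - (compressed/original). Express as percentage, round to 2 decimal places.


ratio = compressed/original = 40437/95612 = 0.422928
savings = 1 - ratio = 1 - 0.422928 = 0.577072
as a percentage: 0.577072 * 100 = 57.71%

Space savings = 1 - 40437/95612 = 57.71%


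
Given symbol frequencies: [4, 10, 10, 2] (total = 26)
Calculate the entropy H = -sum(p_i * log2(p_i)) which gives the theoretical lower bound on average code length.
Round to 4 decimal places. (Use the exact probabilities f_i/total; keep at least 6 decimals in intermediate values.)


Per-symbol terms -p_i * log2(p_i) with p_i = f_i/26:
  p = 4/26 = 0.153846: log2(p) = -2.700440, -p*log2(p) = 0.415452
  p = 10/26 = 0.384615: log2(p) = -1.378512, -p*log2(p) = 0.530197
  p = 10/26 = 0.384615: log2(p) = -1.378512, -p*log2(p) = 0.530197
  p = 2/26 = 0.076923: log2(p) = -3.700440, -p*log2(p) = 0.284649
H = 0.415452 + 0.530197 + 0.530197 + 0.284649 = 1.760495

H = 1.7605 bits/symbol


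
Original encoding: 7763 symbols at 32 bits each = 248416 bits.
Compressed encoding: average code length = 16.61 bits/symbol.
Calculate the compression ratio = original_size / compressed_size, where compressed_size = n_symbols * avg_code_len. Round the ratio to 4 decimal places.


original_size = n_symbols * orig_bits = 7763 * 32 = 248416 bits
compressed_size = n_symbols * avg_code_len = 7763 * 16.61 = 128943.43 bits
ratio = original_size / compressed_size = 248416 / 128943.43 = 1.9266

Compression ratio = 1.9266


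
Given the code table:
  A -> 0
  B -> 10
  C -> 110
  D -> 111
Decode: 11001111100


Decoding:
110 -> C
0 -> A
111 -> D
110 -> C
0 -> A


Result: CADCA


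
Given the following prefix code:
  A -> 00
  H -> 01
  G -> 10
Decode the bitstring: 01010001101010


Decoding step by step:
Bits 01 -> H
Bits 01 -> H
Bits 00 -> A
Bits 01 -> H
Bits 10 -> G
Bits 10 -> G
Bits 10 -> G


Decoded message: HHAHGGG


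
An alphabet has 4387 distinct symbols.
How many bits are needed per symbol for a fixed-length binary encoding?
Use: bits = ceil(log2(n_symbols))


log2(4387) = 12.099
Bracket: 2^12 = 4096 < 4387 <= 2^13 = 8192
So ceil(log2(4387)) = 13

bits = ceil(log2(4387)) = ceil(12.099) = 13 bits


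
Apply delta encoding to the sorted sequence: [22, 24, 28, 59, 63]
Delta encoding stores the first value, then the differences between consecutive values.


First value: 22
Deltas:
  24 - 22 = 2
  28 - 24 = 4
  59 - 28 = 31
  63 - 59 = 4


Delta encoded: [22, 2, 4, 31, 4]


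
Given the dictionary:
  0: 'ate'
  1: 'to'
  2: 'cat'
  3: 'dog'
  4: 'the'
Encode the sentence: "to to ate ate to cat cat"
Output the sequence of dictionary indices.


Look up each word in the dictionary:
  'to' -> 1
  'to' -> 1
  'ate' -> 0
  'ate' -> 0
  'to' -> 1
  'cat' -> 2
  'cat' -> 2

Encoded: [1, 1, 0, 0, 1, 2, 2]


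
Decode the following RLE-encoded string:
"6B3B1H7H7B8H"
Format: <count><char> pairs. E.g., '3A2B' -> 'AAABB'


Expanding each <count><char> pair:
  6B -> 'BBBBBB'
  3B -> 'BBB'
  1H -> 'H'
  7H -> 'HHHHHHH'
  7B -> 'BBBBBBB'
  8H -> 'HHHHHHHH'

Decoded = BBBBBBBBBHHHHHHHHBBBBBBBHHHHHHHH


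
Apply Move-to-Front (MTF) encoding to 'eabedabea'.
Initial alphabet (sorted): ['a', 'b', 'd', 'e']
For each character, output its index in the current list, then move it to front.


MTF encoding:
'e': index 3 in ['a', 'b', 'd', 'e'] -> ['e', 'a', 'b', 'd']
'a': index 1 in ['e', 'a', 'b', 'd'] -> ['a', 'e', 'b', 'd']
'b': index 2 in ['a', 'e', 'b', 'd'] -> ['b', 'a', 'e', 'd']
'e': index 2 in ['b', 'a', 'e', 'd'] -> ['e', 'b', 'a', 'd']
'd': index 3 in ['e', 'b', 'a', 'd'] -> ['d', 'e', 'b', 'a']
'a': index 3 in ['d', 'e', 'b', 'a'] -> ['a', 'd', 'e', 'b']
'b': index 3 in ['a', 'd', 'e', 'b'] -> ['b', 'a', 'd', 'e']
'e': index 3 in ['b', 'a', 'd', 'e'] -> ['e', 'b', 'a', 'd']
'a': index 2 in ['e', 'b', 'a', 'd'] -> ['a', 'e', 'b', 'd']


Output: [3, 1, 2, 2, 3, 3, 3, 3, 2]


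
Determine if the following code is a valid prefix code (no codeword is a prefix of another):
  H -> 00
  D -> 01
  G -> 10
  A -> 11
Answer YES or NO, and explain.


Checking each pair (does one codeword prefix another?):
  H='00' vs D='01': no prefix
  H='00' vs G='10': no prefix
  H='00' vs A='11': no prefix
  D='01' vs H='00': no prefix
  D='01' vs G='10': no prefix
  D='01' vs A='11': no prefix
  G='10' vs H='00': no prefix
  G='10' vs D='01': no prefix
  G='10' vs A='11': no prefix
  A='11' vs H='00': no prefix
  A='11' vs D='01': no prefix
  A='11' vs G='10': no prefix
No violation found over all pairs.

YES -- this is a valid prefix code. No codeword is a prefix of any other codeword.


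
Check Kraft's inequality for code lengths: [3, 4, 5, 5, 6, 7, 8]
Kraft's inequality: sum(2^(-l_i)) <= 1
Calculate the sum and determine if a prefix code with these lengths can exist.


Sum = 2^(-3) + 2^(-4) + 2^(-5) + 2^(-5) + 2^(-6) + 2^(-7) + 2^(-8)
    = 0.125 + 0.0625 + 0.03125 + 0.03125 + 0.015625 + 0.0078125 + 0.00390625
    = 71/256 = 0.27734375
Since 0.27734375 <= 1, Kraft's inequality IS satisfied.
A prefix code with these lengths CAN exist.

Kraft sum = 0.27734375. Satisfied.


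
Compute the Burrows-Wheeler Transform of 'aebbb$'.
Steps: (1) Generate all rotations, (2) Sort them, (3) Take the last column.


Rotations (sorted):
  0: $aebbb -> last char: b
  1: aebbb$ -> last char: $
  2: b$aebb -> last char: b
  3: bb$aeb -> last char: b
  4: bbb$ae -> last char: e
  5: ebbb$a -> last char: a


BWT = b$bbea


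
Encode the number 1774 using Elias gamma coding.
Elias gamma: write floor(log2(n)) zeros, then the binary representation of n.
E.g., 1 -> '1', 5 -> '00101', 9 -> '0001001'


num_bits = floor(log2(1774)) + 1 = 11
leading_zeros = num_bits - 1 = 10
binary(1774) = 11011101110

Elias gamma(1774) = '0000000000' + '11011101110' = 000000000011011101110 (21 bits)


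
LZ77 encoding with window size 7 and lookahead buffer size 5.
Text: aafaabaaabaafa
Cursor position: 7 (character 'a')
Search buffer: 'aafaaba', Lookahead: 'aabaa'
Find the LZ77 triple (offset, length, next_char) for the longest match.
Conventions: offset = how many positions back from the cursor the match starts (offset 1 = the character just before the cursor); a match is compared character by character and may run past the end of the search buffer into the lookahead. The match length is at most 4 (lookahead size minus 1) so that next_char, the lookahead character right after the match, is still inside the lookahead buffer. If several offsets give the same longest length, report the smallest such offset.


Try each offset into the search buffer:
  offset=1 (pos 6, char 'a'): match length 2
  offset=2 (pos 5, char 'b'): match length 0
  offset=3 (pos 4, char 'a'): match length 1
  offset=4 (pos 3, char 'a'): match length 4
  offset=5 (pos 2, char 'f'): match length 0
  offset=6 (pos 1, char 'a'): match length 1
  offset=7 (pos 0, char 'a'): match length 2
Longest match has length 4 at offset 4.
next_char = character at position 7 + 4 = 11 -> 'a'

Best match: offset=4, length=4 (matching 'aaba' starting at position 3)
LZ77 triple: (4, 4, 'a')


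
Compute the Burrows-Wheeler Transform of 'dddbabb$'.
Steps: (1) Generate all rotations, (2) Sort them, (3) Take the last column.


Rotations (sorted):
  0: $dddbabb -> last char: b
  1: abb$dddb -> last char: b
  2: b$dddbab -> last char: b
  3: babb$ddd -> last char: d
  4: bb$dddba -> last char: a
  5: dbabb$dd -> last char: d
  6: ddbabb$d -> last char: d
  7: dddbabb$ -> last char: $


BWT = bbbdadd$


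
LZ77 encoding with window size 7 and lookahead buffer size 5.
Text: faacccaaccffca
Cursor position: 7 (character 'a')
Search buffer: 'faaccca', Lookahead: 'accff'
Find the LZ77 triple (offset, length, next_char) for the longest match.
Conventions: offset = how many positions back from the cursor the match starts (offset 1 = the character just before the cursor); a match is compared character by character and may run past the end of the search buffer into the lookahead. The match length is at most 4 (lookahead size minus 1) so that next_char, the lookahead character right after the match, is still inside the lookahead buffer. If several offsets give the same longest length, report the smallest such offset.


Try each offset into the search buffer:
  offset=1 (pos 6, char 'a'): match length 1
  offset=2 (pos 5, char 'c'): match length 0
  offset=3 (pos 4, char 'c'): match length 0
  offset=4 (pos 3, char 'c'): match length 0
  offset=5 (pos 2, char 'a'): match length 3
  offset=6 (pos 1, char 'a'): match length 1
  offset=7 (pos 0, char 'f'): match length 0
Longest match has length 3 at offset 5.
next_char = character at position 7 + 3 = 10 -> 'f'

Best match: offset=5, length=3 (matching 'acc' starting at position 2)
LZ77 triple: (5, 3, 'f')


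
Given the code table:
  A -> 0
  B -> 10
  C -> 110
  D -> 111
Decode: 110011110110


Decoding:
110 -> C
0 -> A
111 -> D
10 -> B
110 -> C


Result: CADBC


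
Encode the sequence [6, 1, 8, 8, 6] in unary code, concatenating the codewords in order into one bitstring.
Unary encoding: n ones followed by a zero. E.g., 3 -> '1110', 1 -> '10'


Encode each number as n ones followed by a terminating 0:
  6 -> 1111110 (7 bits)
  1 -> 10 (2 bits)
  8 -> 111111110 (9 bits)
  8 -> 111111110 (9 bits)
  6 -> 1111110 (7 bits)
Total length = 7 + 2 + 9 + 9 + 7 = 34 bits.

Unary([6, 1, 8, 8, 6]) = 1111110101111111101111111101111110 (34 bits)


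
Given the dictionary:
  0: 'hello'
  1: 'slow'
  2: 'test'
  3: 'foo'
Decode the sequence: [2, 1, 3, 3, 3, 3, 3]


Look up each index in the dictionary:
  2 -> 'test'
  1 -> 'slow'
  3 -> 'foo'
  3 -> 'foo'
  3 -> 'foo'
  3 -> 'foo'
  3 -> 'foo'

Decoded: "test slow foo foo foo foo foo"


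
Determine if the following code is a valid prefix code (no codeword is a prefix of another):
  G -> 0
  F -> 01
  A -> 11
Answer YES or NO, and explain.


Checking each pair (does one codeword prefix another?):
  G='0' vs F='01': prefix -- VIOLATION

NO -- this is NOT a valid prefix code. G (0) is a prefix of F (01).


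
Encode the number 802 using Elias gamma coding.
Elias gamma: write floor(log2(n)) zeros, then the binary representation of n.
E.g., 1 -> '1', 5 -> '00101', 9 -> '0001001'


num_bits = floor(log2(802)) + 1 = 10
leading_zeros = num_bits - 1 = 9
binary(802) = 1100100010

Elias gamma(802) = '000000000' + '1100100010' = 0000000001100100010 (19 bits)


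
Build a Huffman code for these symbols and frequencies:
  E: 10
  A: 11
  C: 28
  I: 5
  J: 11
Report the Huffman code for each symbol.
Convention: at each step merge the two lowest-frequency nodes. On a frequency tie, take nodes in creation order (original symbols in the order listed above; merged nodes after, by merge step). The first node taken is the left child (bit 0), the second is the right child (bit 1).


Huffman tree construction:
Step 1: Merge I(5) + E(10) = 15
Step 2: Merge A(11) + J(11) = 22
Step 3: Merge (I+E)(15) + (A+J)(22) = 37
Step 4: Merge C(28) + ((I+E)+(A+J))(37) = 65
Read each symbol's code off the tree from the root (left child = 0, right child = 1).

Codes:
  E: 101 (length 3)
  A: 110 (length 3)
  C: 0 (length 1)
  I: 100 (length 3)
  J: 111 (length 3)
Average code length: 139/65 = 2.1385 bits/symbol


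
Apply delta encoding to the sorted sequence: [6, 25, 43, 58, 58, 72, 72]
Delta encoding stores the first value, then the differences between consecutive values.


First value: 6
Deltas:
  25 - 6 = 19
  43 - 25 = 18
  58 - 43 = 15
  58 - 58 = 0
  72 - 58 = 14
  72 - 72 = 0


Delta encoded: [6, 19, 18, 15, 0, 14, 0]


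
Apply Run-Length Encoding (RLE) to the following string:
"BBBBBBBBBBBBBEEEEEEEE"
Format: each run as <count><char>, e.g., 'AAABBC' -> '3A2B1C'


Scanning runs left to right:
  i=0: run of 'B' x 13 -> '13B'
  i=13: run of 'E' x 8 -> '8E'

RLE = 13B8E


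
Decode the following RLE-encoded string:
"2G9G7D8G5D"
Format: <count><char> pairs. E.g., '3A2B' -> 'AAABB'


Expanding each <count><char> pair:
  2G -> 'GG'
  9G -> 'GGGGGGGGG'
  7D -> 'DDDDDDD'
  8G -> 'GGGGGGGG'
  5D -> 'DDDDD'

Decoded = GGGGGGGGGGGDDDDDDDGGGGGGGGDDDDD


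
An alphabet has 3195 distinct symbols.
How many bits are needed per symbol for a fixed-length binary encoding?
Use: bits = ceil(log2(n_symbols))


log2(3195) = 11.6416
Bracket: 2^11 = 2048 < 3195 <= 2^12 = 4096
So ceil(log2(3195)) = 12

bits = ceil(log2(3195)) = ceil(11.6416) = 12 bits


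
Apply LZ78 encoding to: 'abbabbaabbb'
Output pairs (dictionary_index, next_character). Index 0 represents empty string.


LZ78 encoding steps:
Dictionary: {0: ''}
Step 1: w='' (idx 0), next='a' -> output (0, 'a'), add 'a' as idx 1
Step 2: w='' (idx 0), next='b' -> output (0, 'b'), add 'b' as idx 2
Step 3: w='b' (idx 2), next='a' -> output (2, 'a'), add 'ba' as idx 3
Step 4: w='b' (idx 2), next='b' -> output (2, 'b'), add 'bb' as idx 4
Step 5: w='a' (idx 1), next='a' -> output (1, 'a'), add 'aa' as idx 5
Step 6: w='bb' (idx 4), next='b' -> output (4, 'b'), add 'bbb' as idx 6


Encoded: [(0, 'a'), (0, 'b'), (2, 'a'), (2, 'b'), (1, 'a'), (4, 'b')]


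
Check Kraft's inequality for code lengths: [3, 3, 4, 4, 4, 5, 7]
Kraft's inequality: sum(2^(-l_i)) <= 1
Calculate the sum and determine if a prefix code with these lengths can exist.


Sum = 2^(-3) + 2^(-3) + 2^(-4) + 2^(-4) + 2^(-4) + 2^(-5) + 2^(-7)
    = 0.125 + 0.125 + 0.0625 + 0.0625 + 0.0625 + 0.03125 + 0.0078125
    = 61/128 = 0.4765625
Since 0.4765625 <= 1, Kraft's inequality IS satisfied.
A prefix code with these lengths CAN exist.

Kraft sum = 0.4765625. Satisfied.


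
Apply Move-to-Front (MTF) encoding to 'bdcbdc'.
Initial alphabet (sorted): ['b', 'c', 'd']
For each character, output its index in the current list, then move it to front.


MTF encoding:
'b': index 0 in ['b', 'c', 'd'] -> ['b', 'c', 'd']
'd': index 2 in ['b', 'c', 'd'] -> ['d', 'b', 'c']
'c': index 2 in ['d', 'b', 'c'] -> ['c', 'd', 'b']
'b': index 2 in ['c', 'd', 'b'] -> ['b', 'c', 'd']
'd': index 2 in ['b', 'c', 'd'] -> ['d', 'b', 'c']
'c': index 2 in ['d', 'b', 'c'] -> ['c', 'd', 'b']


Output: [0, 2, 2, 2, 2, 2]


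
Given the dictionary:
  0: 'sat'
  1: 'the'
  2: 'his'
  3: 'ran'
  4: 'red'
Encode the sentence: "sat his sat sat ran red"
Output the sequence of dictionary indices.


Look up each word in the dictionary:
  'sat' -> 0
  'his' -> 2
  'sat' -> 0
  'sat' -> 0
  'ran' -> 3
  'red' -> 4

Encoded: [0, 2, 0, 0, 3, 4]


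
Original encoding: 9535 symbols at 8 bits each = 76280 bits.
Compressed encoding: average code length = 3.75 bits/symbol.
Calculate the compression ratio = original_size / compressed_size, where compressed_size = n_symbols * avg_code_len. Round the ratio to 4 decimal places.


original_size = n_symbols * orig_bits = 9535 * 8 = 76280 bits
compressed_size = n_symbols * avg_code_len = 9535 * 3.75 = 35756.25 bits
ratio = original_size / compressed_size = 76280 / 35756.25 = 2.1333

Compression ratio = 2.1333


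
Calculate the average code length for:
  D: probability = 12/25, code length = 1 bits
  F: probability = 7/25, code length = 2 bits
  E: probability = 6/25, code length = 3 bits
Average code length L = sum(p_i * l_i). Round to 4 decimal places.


Weighted contributions p_i * l_i:
  D: (12/25) * 1 = 12/25
  F: (7/25) * 2 = 14/25
  E: (6/25) * 3 = 18/25
Sum = (12 + 14 + 18)/25 = 44/25

L = 44/25 = 1.7600 bits/symbol


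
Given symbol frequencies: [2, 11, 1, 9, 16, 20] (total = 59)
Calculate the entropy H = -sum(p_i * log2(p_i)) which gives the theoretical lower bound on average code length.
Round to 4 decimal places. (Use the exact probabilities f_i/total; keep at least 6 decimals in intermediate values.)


Per-symbol terms -p_i * log2(p_i) with p_i = f_i/59:
  p = 2/59 = 0.033898: log2(p) = -4.882643, -p*log2(p) = 0.165513
  p = 11/59 = 0.186441: log2(p) = -2.423211, -p*log2(p) = 0.451785
  p = 1/59 = 0.016949: log2(p) = -5.882643, -p*log2(p) = 0.099706
  p = 9/59 = 0.152542: log2(p) = -2.712718, -p*log2(p) = 0.413804
  p = 16/59 = 0.271186: log2(p) = -1.882643, -p*log2(p) = 0.510547
  p = 20/59 = 0.338983: log2(p) = -1.560715, -p*log2(p) = 0.529056
H = 0.165513 + 0.451785 + 0.099706 + 0.413804 + 0.510547 + 0.529056 = 2.170411

H = 2.1704 bits/symbol


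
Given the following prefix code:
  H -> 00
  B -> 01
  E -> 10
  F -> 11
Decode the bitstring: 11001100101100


Decoding step by step:
Bits 11 -> F
Bits 00 -> H
Bits 11 -> F
Bits 00 -> H
Bits 10 -> E
Bits 11 -> F
Bits 00 -> H


Decoded message: FHFHEFH


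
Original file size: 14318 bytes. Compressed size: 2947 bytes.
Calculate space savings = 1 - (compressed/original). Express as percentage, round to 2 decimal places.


ratio = compressed/original = 2947/14318 = 0.205825
savings = 1 - ratio = 1 - 0.205825 = 0.794175
as a percentage: 0.794175 * 100 = 79.42%

Space savings = 1 - 2947/14318 = 79.42%


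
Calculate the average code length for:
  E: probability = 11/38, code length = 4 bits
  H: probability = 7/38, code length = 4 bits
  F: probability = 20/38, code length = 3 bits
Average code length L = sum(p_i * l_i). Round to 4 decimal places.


Weighted contributions p_i * l_i:
  E: (11/38) * 4 = 44/38
  H: (7/38) * 4 = 28/38
  F: (20/38) * 3 = 60/38
Sum = (44 + 28 + 60)/38 = 132/38

L = 132/38 = 3.4737 bits/symbol


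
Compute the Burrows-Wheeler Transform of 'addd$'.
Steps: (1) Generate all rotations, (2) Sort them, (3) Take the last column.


Rotations (sorted):
  0: $addd -> last char: d
  1: addd$ -> last char: $
  2: d$add -> last char: d
  3: dd$ad -> last char: d
  4: ddd$a -> last char: a


BWT = d$dda


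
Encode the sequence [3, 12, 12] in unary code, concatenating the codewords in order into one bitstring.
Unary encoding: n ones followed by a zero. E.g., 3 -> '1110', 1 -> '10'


Encode each number as n ones followed by a terminating 0:
  3 -> 1110 (4 bits)
  12 -> 1111111111110 (13 bits)
  12 -> 1111111111110 (13 bits)
Total length = 4 + 13 + 13 = 30 bits.

Unary([3, 12, 12]) = 111011111111111101111111111110 (30 bits)


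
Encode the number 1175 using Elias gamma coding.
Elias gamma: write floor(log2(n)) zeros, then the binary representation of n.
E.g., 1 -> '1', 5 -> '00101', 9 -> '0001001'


num_bits = floor(log2(1175)) + 1 = 11
leading_zeros = num_bits - 1 = 10
binary(1175) = 10010010111

Elias gamma(1175) = '0000000000' + '10010010111' = 000000000010010010111 (21 bits)


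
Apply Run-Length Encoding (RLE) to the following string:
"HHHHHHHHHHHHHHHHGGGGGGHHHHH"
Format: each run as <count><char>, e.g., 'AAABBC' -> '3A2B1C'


Scanning runs left to right:
  i=0: run of 'H' x 16 -> '16H'
  i=16: run of 'G' x 6 -> '6G'
  i=22: run of 'H' x 5 -> '5H'

RLE = 16H6G5H


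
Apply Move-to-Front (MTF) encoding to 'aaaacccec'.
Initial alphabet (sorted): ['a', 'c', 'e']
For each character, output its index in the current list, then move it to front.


MTF encoding:
'a': index 0 in ['a', 'c', 'e'] -> ['a', 'c', 'e']
'a': index 0 in ['a', 'c', 'e'] -> ['a', 'c', 'e']
'a': index 0 in ['a', 'c', 'e'] -> ['a', 'c', 'e']
'a': index 0 in ['a', 'c', 'e'] -> ['a', 'c', 'e']
'c': index 1 in ['a', 'c', 'e'] -> ['c', 'a', 'e']
'c': index 0 in ['c', 'a', 'e'] -> ['c', 'a', 'e']
'c': index 0 in ['c', 'a', 'e'] -> ['c', 'a', 'e']
'e': index 2 in ['c', 'a', 'e'] -> ['e', 'c', 'a']
'c': index 1 in ['e', 'c', 'a'] -> ['c', 'e', 'a']


Output: [0, 0, 0, 0, 1, 0, 0, 2, 1]


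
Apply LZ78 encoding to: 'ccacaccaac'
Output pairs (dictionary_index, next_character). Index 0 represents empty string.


LZ78 encoding steps:
Dictionary: {0: ''}
Step 1: w='' (idx 0), next='c' -> output (0, 'c'), add 'c' as idx 1
Step 2: w='c' (idx 1), next='a' -> output (1, 'a'), add 'ca' as idx 2
Step 3: w='ca' (idx 2), next='c' -> output (2, 'c'), add 'cac' as idx 3
Step 4: w='ca' (idx 2), next='a' -> output (2, 'a'), add 'caa' as idx 4
Step 5: w='c' (idx 1), end of input -> output (1, '')


Encoded: [(0, 'c'), (1, 'a'), (2, 'c'), (2, 'a'), (1, '')]


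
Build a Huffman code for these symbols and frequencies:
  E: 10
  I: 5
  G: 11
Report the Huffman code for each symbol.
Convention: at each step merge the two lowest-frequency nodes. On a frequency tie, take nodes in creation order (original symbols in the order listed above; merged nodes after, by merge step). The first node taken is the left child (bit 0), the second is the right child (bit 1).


Huffman tree construction:
Step 1: Merge I(5) + E(10) = 15
Step 2: Merge G(11) + (I+E)(15) = 26
Read each symbol's code off the tree from the root (left child = 0, right child = 1).

Codes:
  E: 11 (length 2)
  I: 10 (length 2)
  G: 0 (length 1)
Average code length: 41/26 = 1.5769 bits/symbol


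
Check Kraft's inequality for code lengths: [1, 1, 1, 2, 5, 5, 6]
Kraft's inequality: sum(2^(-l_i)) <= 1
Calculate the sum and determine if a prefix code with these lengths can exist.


Sum = 2^(-1) + 2^(-1) + 2^(-1) + 2^(-2) + 2^(-5) + 2^(-5) + 2^(-6)
    = 0.5 + 0.5 + 0.5 + 0.25 + 0.03125 + 0.03125 + 0.015625
    = 117/64 = 1.828125
Since 1.828125 > 1, Kraft's inequality is NOT satisfied.
A prefix code with these lengths CANNOT exist.

Kraft sum = 1.828125. Not satisfied.


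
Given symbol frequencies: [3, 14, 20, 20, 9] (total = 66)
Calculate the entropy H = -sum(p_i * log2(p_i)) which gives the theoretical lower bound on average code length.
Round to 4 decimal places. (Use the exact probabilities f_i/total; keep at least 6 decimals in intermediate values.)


Per-symbol terms -p_i * log2(p_i) with p_i = f_i/66:
  p = 3/66 = 0.045455: log2(p) = -4.459432, -p*log2(p) = 0.202701
  p = 14/66 = 0.212121: log2(p) = -2.237039, -p*log2(p) = 0.474523
  p = 20/66 = 0.303030: log2(p) = -1.722466, -p*log2(p) = 0.521959
  p = 20/66 = 0.303030: log2(p) = -1.722466, -p*log2(p) = 0.521959
  p = 9/66 = 0.136364: log2(p) = -2.874469, -p*log2(p) = 0.391973
H = 0.202701 + 0.474523 + 0.521959 + 0.521959 + 0.391973 = 2.113115

H = 2.1131 bits/symbol


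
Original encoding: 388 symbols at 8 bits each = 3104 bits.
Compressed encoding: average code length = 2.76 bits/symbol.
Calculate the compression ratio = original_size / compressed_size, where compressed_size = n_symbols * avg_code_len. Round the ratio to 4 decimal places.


original_size = n_symbols * orig_bits = 388 * 8 = 3104 bits
compressed_size = n_symbols * avg_code_len = 388 * 2.76 = 1070.88 bits
ratio = original_size / compressed_size = 3104 / 1070.88 = 2.8986

Compression ratio = 2.8986


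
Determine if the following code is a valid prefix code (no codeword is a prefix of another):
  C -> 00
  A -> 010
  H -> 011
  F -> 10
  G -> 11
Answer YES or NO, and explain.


Checking each pair (does one codeword prefix another?):
  C='00' vs A='010': no prefix
  C='00' vs H='011': no prefix
  C='00' vs F='10': no prefix
  C='00' vs G='11': no prefix
  A='010' vs C='00': no prefix
  A='010' vs H='011': no prefix
  A='010' vs F='10': no prefix
  A='010' vs G='11': no prefix
  H='011' vs C='00': no prefix
  H='011' vs A='010': no prefix
  H='011' vs F='10': no prefix
  H='011' vs G='11': no prefix
  F='10' vs C='00': no prefix
  F='10' vs A='010': no prefix
  F='10' vs H='011': no prefix
  F='10' vs G='11': no prefix
  G='11' vs C='00': no prefix
  G='11' vs A='010': no prefix
  G='11' vs H='011': no prefix
  G='11' vs F='10': no prefix
No violation found over all pairs.

YES -- this is a valid prefix code. No codeword is a prefix of any other codeword.


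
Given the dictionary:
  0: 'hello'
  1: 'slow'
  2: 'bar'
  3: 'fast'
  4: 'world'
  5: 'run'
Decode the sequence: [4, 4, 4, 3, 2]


Look up each index in the dictionary:
  4 -> 'world'
  4 -> 'world'
  4 -> 'world'
  3 -> 'fast'
  2 -> 'bar'

Decoded: "world world world fast bar"


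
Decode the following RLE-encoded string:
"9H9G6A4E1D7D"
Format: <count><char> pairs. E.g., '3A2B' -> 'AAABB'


Expanding each <count><char> pair:
  9H -> 'HHHHHHHHH'
  9G -> 'GGGGGGGGG'
  6A -> 'AAAAAA'
  4E -> 'EEEE'
  1D -> 'D'
  7D -> 'DDDDDDD'

Decoded = HHHHHHHHHGGGGGGGGGAAAAAAEEEEDDDDDDDD


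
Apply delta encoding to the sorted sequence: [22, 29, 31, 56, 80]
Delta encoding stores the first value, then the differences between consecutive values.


First value: 22
Deltas:
  29 - 22 = 7
  31 - 29 = 2
  56 - 31 = 25
  80 - 56 = 24


Delta encoded: [22, 7, 2, 25, 24]


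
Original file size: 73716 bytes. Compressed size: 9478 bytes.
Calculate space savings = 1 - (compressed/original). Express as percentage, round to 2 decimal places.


ratio = compressed/original = 9478/73716 = 0.128575
savings = 1 - ratio = 1 - 0.128575 = 0.871425
as a percentage: 0.871425 * 100 = 87.14%

Space savings = 1 - 9478/73716 = 87.14%


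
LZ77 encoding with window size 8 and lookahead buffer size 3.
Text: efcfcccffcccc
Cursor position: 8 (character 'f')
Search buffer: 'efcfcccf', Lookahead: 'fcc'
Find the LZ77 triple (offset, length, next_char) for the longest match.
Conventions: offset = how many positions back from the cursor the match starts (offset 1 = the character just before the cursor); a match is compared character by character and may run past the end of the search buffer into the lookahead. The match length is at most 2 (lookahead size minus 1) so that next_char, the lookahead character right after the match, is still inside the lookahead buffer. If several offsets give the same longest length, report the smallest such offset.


Try each offset into the search buffer:
  offset=1 (pos 7, char 'f'): match length 1
  offset=2 (pos 6, char 'c'): match length 0
  offset=3 (pos 5, char 'c'): match length 0
  offset=4 (pos 4, char 'c'): match length 0
  offset=5 (pos 3, char 'f'): match length 2
  offset=6 (pos 2, char 'c'): match length 0
  offset=7 (pos 1, char 'f'): match length 2
  offset=8 (pos 0, char 'e'): match length 0
Longest match has length 2, found at offsets 5, 7; take the smallest, offset 5.
next_char = character at position 8 + 2 = 10 -> 'c'

Best match: offset=5, length=2 (matching 'fc' starting at position 3)
LZ77 triple: (5, 2, 'c')


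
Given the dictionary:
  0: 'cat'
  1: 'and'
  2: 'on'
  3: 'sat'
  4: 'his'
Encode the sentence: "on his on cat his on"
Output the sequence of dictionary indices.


Look up each word in the dictionary:
  'on' -> 2
  'his' -> 4
  'on' -> 2
  'cat' -> 0
  'his' -> 4
  'on' -> 2

Encoded: [2, 4, 2, 0, 4, 2]
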